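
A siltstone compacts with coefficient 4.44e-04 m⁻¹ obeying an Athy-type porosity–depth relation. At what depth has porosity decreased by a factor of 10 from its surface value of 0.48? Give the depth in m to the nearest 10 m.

5190 m

Working in km (1 km = 1000 m; k in km⁻¹ = k in m⁻¹ × 1000):
φ/φ₀ = 1/10 ⇒ exp(−k·Z) = 1/10 ⇒ Z = ln(10) / k
Z = 2.3026 / 0.444 = 5.186 km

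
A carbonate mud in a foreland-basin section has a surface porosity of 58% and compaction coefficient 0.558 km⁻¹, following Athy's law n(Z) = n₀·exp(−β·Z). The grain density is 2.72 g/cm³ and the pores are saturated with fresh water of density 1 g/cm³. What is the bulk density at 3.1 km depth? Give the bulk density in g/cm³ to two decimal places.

2.54 g/cm³

Porosity at depth: n = 0.58·exp(−0.558×3.1) = 0.58×0.1773 = 0.1028
Bulk density: ρ_b = (1−n)ρ_g + n·ρ_f = 0.8972×2.72 + 0.1028×1
       = 2.440 + 0.103 = 2.543 g/cm³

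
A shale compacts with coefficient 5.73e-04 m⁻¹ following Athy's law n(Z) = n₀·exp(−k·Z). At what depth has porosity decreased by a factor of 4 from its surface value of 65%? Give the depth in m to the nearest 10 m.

2420 m

Working in km (1 km = 1000 m; k in km⁻¹ = k in m⁻¹ × 1000):
n/n₀ = 1/4 ⇒ exp(−k·Z) = 1/4 ⇒ Z = ln(4) / k
Z = 1.3863 / 0.573 = 2.419 km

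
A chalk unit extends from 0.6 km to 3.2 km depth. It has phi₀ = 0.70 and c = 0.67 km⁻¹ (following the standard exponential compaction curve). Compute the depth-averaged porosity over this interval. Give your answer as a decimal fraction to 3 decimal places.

⟨phi⟩ = (1/(d₂−d₁)) ∫ phi₀ e^(−cd) dd = phi₀·(e^(−c·d₁) − e^(−c·d₂)) / (c·(d₂−d₁))
e^(−0.67×0.6) = 0.6690; e^(−0.67×3.2) = 0.1172
⟨phi⟩ = 0.7 × (0.6690 − 0.1172) / (0.67 × 2.6) = 0.7 × 0.3168 = 0.2217

0.222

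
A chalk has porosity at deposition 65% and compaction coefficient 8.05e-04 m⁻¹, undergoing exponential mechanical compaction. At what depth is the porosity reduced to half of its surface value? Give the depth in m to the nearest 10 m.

Working in km (1 km = 1000 m; c in km⁻¹ = c in m⁻¹ × 1000):
n/n₀ = 1/2 ⇒ exp(−c·d) = 1/2 ⇒ d = ln(2) / c
d = 0.6931 / 0.805 = 0.861 km

860 m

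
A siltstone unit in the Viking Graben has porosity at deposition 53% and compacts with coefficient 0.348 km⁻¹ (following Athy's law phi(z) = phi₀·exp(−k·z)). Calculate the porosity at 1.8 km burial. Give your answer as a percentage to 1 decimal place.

28.3%

phi = phi₀·exp(−k·z) = 0.53 × exp(−0.348 × 1.8) = 0.53 × exp(−0.6264)
  = 0.53 × 0.5345 = 0.2833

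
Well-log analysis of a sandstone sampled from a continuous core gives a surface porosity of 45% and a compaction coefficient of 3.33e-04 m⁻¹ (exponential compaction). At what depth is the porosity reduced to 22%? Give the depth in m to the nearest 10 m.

Working in km (1 km = 1000 m; k in km⁻¹ = k in m⁻¹ × 1000):
Invert Athy's law: Z = ln(n₀/n) / k
Z = ln(0.45/0.22) / 0.333 = ln(2.045) / 0.333 = 0.7156 / 0.333 = 2.149 km

2150 m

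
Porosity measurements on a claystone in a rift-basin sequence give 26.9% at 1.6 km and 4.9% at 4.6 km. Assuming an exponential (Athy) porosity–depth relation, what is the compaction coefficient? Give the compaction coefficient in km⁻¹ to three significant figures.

0.568 km⁻¹

Athy: n(d) = n₀ e^(−βd) ⇒ n₁/n₂ = e^{β(d₂−d₁)} ⇒ β = ln(n₁/n₂)/(d₂−d₁)
β = ln(0.269/0.049) / (4.6 − 1.6) = ln(5.49) / 3 = 1.7029 / 3 = 0.5676 km⁻¹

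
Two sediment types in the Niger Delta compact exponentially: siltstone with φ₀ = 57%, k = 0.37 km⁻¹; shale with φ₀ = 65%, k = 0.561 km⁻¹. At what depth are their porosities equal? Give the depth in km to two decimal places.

Set φ₀ₐ e^(−kₐz) = φ₀ᵦ e^(−kᵦz) ⇒ ln(φ₀ₐ/φ₀ᵦ) = (kₐ − kᵦ)·z
z = ln(0.57/0.65) / (0.37 − 0.561) = -0.1313 / -0.191 = 0.688 km

0.69 km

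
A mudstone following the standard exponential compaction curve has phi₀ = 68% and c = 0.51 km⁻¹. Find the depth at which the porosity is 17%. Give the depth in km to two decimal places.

Invert Athy's law: d = ln(phi₀/phi) / c
d = ln(0.68/0.17) / 0.51 = ln(4) / 0.51 = 1.3863 / 0.51 = 2.718 km

2.72 km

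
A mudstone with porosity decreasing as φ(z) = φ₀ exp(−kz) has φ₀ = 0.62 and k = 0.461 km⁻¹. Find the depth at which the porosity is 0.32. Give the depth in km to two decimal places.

1.43 km

Invert Athy's law: z = ln(φ₀/φ) / k
z = ln(0.62/0.32) / 0.461 = ln(1.938) / 0.461 = 0.6614 / 0.461 = 1.435 km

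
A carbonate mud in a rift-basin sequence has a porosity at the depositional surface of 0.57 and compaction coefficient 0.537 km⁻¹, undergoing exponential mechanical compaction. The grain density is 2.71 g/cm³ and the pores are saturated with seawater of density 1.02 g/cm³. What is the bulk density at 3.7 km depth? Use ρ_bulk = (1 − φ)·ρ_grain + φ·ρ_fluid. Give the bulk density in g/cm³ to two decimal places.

Porosity at depth: phi = 0.57·exp(−0.537×3.7) = 0.57×0.1371 = 0.0782
Bulk density: ρ_b = (1−phi)ρ_g + phi·ρ_f = 0.9218×2.71 + 0.0782×1.02
       = 2.498 + 0.080 = 2.578 g/cm³

2.58 g/cm³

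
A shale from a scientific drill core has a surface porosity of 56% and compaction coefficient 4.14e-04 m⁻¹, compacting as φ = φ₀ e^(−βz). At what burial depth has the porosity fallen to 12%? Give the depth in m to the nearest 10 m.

3720 m

Working in km (1 km = 1000 m; β in km⁻¹ = β in m⁻¹ × 1000):
Invert Athy's law: z = ln(φ₀/φ) / β
z = ln(0.56/0.12) / 0.414 = ln(4.667) / 0.414 = 1.5404 / 0.414 = 3.721 km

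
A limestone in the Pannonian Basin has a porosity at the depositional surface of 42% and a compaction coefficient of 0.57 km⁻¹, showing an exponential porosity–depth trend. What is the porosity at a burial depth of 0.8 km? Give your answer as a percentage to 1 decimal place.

phi = phi₀·exp(−k·d) = 0.42 × exp(−0.57 × 0.8) = 0.42 × exp(−0.456)
  = 0.42 × 0.6338 = 0.2662

26.6%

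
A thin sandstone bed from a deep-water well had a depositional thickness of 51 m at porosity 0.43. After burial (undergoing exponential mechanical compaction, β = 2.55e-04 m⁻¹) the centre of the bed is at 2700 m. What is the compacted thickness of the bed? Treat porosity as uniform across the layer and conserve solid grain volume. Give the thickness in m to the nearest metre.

Working in km (1 km = 1000 m; β in km⁻¹ = β in m⁻¹ × 1000):
Porosity at 2.7 km: n = 0.43·exp(−0.255×2.7) = 0.2160
Solid-volume conservation: h(1−n) = h₀(1−n₀) ⇒ h = h₀·(1−n₀)/(1−n)
h = 0.051 × (1 − 0.43)/(1 − 0.2160) = 0.051 × 0.7270 = 0.0371 km

37 m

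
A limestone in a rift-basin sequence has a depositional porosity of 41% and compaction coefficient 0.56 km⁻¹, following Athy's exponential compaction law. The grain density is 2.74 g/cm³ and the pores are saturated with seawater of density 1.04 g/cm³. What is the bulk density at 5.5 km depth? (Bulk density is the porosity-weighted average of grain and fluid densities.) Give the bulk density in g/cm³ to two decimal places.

Porosity at depth: φ = 0.41·exp(−0.56×5.5) = 0.41×0.0460 = 0.0188
Bulk density: ρ_b = (1−φ)ρ_g + φ·ρ_f = 0.9812×2.74 + 0.0188×1.04
       = 2.688 + 0.020 = 2.708 g/cm³

2.71 g/cm³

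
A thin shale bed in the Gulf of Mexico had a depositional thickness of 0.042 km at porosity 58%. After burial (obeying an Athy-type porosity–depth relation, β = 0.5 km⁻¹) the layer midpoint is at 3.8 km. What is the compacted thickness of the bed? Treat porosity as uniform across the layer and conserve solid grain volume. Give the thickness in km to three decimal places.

0.019 km

Porosity at 3.8 km: φ = 0.58·exp(−0.5×3.8) = 0.0867
Solid-volume conservation: h(1−φ) = h₀(1−φ₀) ⇒ h = h₀·(1−φ₀)/(1−φ)
h = 0.042 × (1 − 0.58)/(1 − 0.0867) = 0.042 × 0.4599 = 0.0193 km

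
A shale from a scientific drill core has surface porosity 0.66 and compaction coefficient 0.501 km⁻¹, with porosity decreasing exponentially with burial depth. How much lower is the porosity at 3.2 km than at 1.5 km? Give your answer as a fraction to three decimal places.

φ(1.5) = 0.66·e^(−0.501×1.5) = 0.3113
φ(3.2) = 0.66·e^(−0.501×3.2) = 0.1328
Δφ = 0.3113 − 0.1328 = 0.1785

0.178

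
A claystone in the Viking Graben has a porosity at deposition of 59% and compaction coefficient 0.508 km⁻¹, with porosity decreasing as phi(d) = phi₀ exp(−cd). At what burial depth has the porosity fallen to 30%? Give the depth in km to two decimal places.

1.33 km

Invert Athy's law: d = ln(phi₀/phi) / c
d = ln(0.59/0.3) / 0.508 = ln(1.967) / 0.508 = 0.6763 / 0.508 = 1.331 km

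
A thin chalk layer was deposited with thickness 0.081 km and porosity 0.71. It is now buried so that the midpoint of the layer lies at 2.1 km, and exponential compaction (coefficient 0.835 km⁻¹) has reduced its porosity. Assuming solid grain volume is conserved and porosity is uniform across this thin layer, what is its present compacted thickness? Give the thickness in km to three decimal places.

0.027 km

Porosity at 2.1 km: φ = 0.71·exp(−0.835×2.1) = 0.1229
Solid-volume conservation: h(1−φ) = h₀(1−φ₀) ⇒ h = h₀·(1−φ₀)/(1−φ)
h = 0.081 × (1 − 0.71)/(1 − 0.1229) = 0.081 × 0.3307 = 0.0268 km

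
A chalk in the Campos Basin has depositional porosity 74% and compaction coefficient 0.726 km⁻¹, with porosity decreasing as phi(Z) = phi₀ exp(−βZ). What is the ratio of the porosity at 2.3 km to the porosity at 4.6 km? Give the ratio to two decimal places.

phi(Z₁)/phi(Z₂) = e^(−β·Z₁)/e^(−β·Z₂) = e^{β(Z₂−Z₁)}
= exp(0.726 × 2.3) = exp(1.67) = 5.3111

5.31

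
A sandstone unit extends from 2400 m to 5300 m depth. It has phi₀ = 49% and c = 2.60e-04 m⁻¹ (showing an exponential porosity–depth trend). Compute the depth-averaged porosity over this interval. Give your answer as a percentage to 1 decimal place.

Working in km (1 km = 1000 m; c in km⁻¹ = c in m⁻¹ × 1000):
⟨phi⟩ = (1/(Z₂−Z₁)) ∫ phi₀ e^(−cZ) dZ = phi₀·(e^(−c·Z₁) − e^(−c·Z₂)) / (c·(Z₂−Z₁))
e^(−0.26×2.4) = 0.5358; e^(−0.26×5.3) = 0.2521
⟨phi⟩ = 0.49 × (0.5358 − 0.2521) / (0.26 × 2.9) = 0.49 × 0.3763 = 0.1844

18.4%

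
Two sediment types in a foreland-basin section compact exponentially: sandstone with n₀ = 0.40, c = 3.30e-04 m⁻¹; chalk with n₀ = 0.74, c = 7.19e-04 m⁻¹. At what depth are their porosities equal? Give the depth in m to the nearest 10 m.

1580 m

Working in km (1 km = 1000 m; c in km⁻¹ = c in m⁻¹ × 1000):
Set n₀ₐ e^(−cₐZ) = n₀ᵦ e^(−cᵦZ) ⇒ ln(n₀ₐ/n₀ᵦ) = (cₐ − cᵦ)·Z
Z = ln(0.4/0.74) / (0.33 − 0.719) = -0.6152 / -0.389 = 1.581 km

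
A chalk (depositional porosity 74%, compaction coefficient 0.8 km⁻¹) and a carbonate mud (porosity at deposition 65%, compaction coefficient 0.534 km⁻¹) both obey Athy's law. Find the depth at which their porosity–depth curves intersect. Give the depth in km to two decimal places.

0.49 km

Set n₀ₐ e^(−kₐz) = n₀ᵦ e^(−kᵦz) ⇒ ln(n₀ₐ/n₀ᵦ) = (kₐ − kᵦ)·z
z = ln(0.74/0.65) / (0.8 − 0.534) = 0.1297 / 0.266 = 0.488 km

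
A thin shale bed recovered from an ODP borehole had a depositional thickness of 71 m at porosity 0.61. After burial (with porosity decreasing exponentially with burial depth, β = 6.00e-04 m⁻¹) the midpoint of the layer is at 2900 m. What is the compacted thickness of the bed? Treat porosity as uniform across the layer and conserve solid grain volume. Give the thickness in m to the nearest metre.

Working in km (1 km = 1000 m; β in km⁻¹ = β in m⁻¹ × 1000):
Porosity at 2.9 km: n = 0.61·exp(−0.6×2.9) = 0.1071
Solid-volume conservation: h(1−n) = h₀(1−n₀) ⇒ h = h₀·(1−n₀)/(1−n)
h = 0.071 × (1 − 0.61)/(1 − 0.1071) = 0.071 × 0.4368 = 0.0310 km

31 m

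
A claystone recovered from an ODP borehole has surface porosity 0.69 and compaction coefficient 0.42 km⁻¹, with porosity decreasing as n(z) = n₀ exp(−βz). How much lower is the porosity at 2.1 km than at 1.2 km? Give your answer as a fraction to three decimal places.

0.131

n(1.2) = 0.69·e^(−0.42×1.2) = 0.4168
n(2.1) = 0.69·e^(−0.42×2.1) = 0.2856
Δn = 0.4168 − 0.2856 = 0.1312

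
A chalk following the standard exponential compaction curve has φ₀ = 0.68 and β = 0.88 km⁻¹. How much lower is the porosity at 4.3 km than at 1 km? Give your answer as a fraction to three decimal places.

φ(1) = 0.68·e^(−0.88×1) = 0.2821
φ(4.3) = 0.68·e^(−0.88×4.3) = 0.0155
Δφ = 0.2821 − 0.0155 = 0.2666

0.267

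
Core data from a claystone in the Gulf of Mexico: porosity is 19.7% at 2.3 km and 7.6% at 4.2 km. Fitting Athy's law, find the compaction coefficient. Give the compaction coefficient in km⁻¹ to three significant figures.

Athy: n(d) = n₀ e^(−βd) ⇒ n₁/n₂ = e^{β(d₂−d₁)} ⇒ β = ln(n₁/n₂)/(d₂−d₁)
β = ln(0.197/0.076) / (4.2 − 2.3) = ln(2.592) / 1.9 = 0.9525 / 1.9 = 0.5013 km⁻¹

0.501 km⁻¹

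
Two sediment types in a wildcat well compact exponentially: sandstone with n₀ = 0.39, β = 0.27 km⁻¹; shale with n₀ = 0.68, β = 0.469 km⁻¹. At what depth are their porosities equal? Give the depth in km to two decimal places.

2.79 km

Set n₀ₐ e^(−βₐZ) = n₀ᵦ e^(−βᵦZ) ⇒ ln(n₀ₐ/n₀ᵦ) = (βₐ − βᵦ)·Z
Z = ln(0.39/0.68) / (0.27 − 0.469) = -0.5559 / -0.199 = 2.794 km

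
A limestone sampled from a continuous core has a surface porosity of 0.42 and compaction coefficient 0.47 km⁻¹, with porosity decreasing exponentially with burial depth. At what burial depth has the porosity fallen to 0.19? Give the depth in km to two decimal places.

Invert Athy's law: Z = ln(φ₀/φ) / k
Z = ln(0.42/0.19) / 0.47 = ln(2.211) / 0.47 = 0.7932 / 0.47 = 1.688 km

1.69 km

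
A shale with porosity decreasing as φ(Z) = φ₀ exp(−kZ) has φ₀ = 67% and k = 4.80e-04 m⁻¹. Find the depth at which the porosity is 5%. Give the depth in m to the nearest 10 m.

Working in km (1 km = 1000 m; k in km⁻¹ = k in m⁻¹ × 1000):
Invert Athy's law: Z = ln(φ₀/φ) / k
Z = ln(0.67/0.05) / 0.48 = ln(13.4) / 0.48 = 2.5953 / 0.48 = 5.407 km

5410 m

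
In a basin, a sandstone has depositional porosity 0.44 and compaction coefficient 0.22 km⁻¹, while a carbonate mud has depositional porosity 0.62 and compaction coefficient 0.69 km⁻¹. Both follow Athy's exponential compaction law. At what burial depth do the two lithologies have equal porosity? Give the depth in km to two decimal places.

0.73 km

Set phi₀ₐ e^(−kₐd) = phi₀ᵦ e^(−kᵦd) ⇒ ln(phi₀ₐ/phi₀ᵦ) = (kₐ − kᵦ)·d
d = ln(0.44/0.62) / (0.22 − 0.69) = -0.3429 / -0.47 = 0.730 km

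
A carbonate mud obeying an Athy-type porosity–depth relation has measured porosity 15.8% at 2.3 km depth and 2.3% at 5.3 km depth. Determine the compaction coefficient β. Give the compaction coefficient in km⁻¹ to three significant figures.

Athy: φ(Z) = φ₀ e^(−βZ) ⇒ φ₁/φ₂ = e^{β(Z₂−Z₁)} ⇒ β = ln(φ₁/φ₂)/(Z₂−Z₁)
β = ln(0.158/0.023) / (5.3 − 2.3) = ln(6.87) / 3 = 1.9271 / 3 = 0.6424 km⁻¹

0.642 km⁻¹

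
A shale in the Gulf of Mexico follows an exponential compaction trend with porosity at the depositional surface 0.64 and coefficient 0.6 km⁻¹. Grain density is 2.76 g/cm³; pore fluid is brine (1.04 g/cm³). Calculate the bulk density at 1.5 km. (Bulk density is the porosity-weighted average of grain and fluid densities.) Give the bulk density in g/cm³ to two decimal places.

Porosity at depth: phi = 0.64·exp(−0.6×1.5) = 0.64×0.4066 = 0.2602
Bulk density: ρ_b = (1−phi)ρ_g + phi·ρ_f = 0.7398×2.76 + 0.2602×1.04
       = 2.042 + 0.271 = 2.312 g/cm³

2.31 g/cm³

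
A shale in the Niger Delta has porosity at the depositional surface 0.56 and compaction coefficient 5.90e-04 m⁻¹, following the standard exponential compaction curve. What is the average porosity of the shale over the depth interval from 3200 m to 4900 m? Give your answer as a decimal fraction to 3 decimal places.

Working in km (1 km = 1000 m; c in km⁻¹ = c in m⁻¹ × 1000):
⟨φ⟩ = (1/(Z₂−Z₁)) ∫ φ₀ e^(−cZ) dZ = φ₀·(e^(−c·Z₁) − e^(−c·Z₂)) / (c·(Z₂−Z₁))
e^(−0.59×3.2) = 0.1514; e^(−0.59×4.9) = 0.0555
⟨φ⟩ = 0.56 × (0.1514 − 0.0555) / (0.59 × 1.7) = 0.56 × 0.0956 = 0.0535

0.054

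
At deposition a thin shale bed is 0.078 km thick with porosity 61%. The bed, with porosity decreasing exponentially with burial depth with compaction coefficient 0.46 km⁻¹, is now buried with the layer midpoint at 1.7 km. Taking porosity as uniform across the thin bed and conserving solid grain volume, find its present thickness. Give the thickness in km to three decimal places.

0.042 km

Porosity at 1.7 km: n = 0.61·exp(−0.46×1.7) = 0.2791
Solid-volume conservation: h(1−n) = h₀(1−n₀) ⇒ h = h₀·(1−n₀)/(1−n)
h = 0.078 × (1 − 0.61)/(1 − 0.2791) = 0.078 × 0.5410 = 0.0422 km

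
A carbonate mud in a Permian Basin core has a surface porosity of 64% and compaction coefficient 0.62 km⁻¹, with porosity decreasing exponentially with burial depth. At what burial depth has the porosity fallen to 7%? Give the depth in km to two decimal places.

3.57 km

Invert Athy's law: d = ln(φ₀/φ) / c
d = ln(0.64/0.07) / 0.62 = ln(9.143) / 0.62 = 2.2130 / 0.62 = 3.569 km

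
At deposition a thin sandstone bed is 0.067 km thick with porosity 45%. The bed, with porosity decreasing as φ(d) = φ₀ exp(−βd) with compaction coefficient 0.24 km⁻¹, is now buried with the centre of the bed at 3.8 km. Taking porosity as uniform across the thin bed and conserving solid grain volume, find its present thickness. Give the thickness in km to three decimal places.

0.045 km

Porosity at 3.8 km: φ = 0.45·exp(−0.24×3.8) = 0.1808
Solid-volume conservation: h(1−φ) = h₀(1−φ₀) ⇒ h = h₀·(1−φ₀)/(1−φ)
h = 0.067 × (1 − 0.45)/(1 − 0.1808) = 0.067 × 0.6714 = 0.0450 km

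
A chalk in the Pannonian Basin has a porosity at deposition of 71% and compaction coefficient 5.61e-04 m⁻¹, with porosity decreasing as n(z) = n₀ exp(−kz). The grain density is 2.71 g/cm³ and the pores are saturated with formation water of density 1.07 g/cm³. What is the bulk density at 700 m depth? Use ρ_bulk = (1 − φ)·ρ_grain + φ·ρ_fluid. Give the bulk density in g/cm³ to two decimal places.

Working in km (1 km = 1000 m; k in km⁻¹ = k in m⁻¹ × 1000):
Porosity at depth: n = 0.71·exp(−0.561×0.7) = 0.71×0.6752 = 0.4794
Bulk density: ρ_b = (1−n)ρ_g + n·ρ_f = 0.5206×2.71 + 0.4794×1.07
       = 1.411 + 0.513 = 1.924 g/cm³

1.92 g/cm³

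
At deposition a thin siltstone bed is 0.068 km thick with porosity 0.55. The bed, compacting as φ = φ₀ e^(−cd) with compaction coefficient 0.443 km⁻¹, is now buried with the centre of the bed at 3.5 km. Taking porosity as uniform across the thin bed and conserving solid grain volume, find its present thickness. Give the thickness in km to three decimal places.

Porosity at 3.5 km: φ = 0.55·exp(−0.443×3.5) = 0.1167
Solid-volume conservation: h(1−φ) = h₀(1−φ₀) ⇒ h = h₀·(1−φ₀)/(1−φ)
h = 0.068 × (1 − 0.55)/(1 − 0.1167) = 0.068 × 0.5094 = 0.0346 km

0.035 km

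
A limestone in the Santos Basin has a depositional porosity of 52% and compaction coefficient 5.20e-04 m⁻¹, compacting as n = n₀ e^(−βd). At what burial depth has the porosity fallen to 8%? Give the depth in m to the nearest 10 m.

3600 m

Working in km (1 km = 1000 m; β in km⁻¹ = β in m⁻¹ × 1000):
Invert Athy's law: d = ln(n₀/n) / β
d = ln(0.52/0.08) / 0.52 = ln(6.5) / 0.52 = 1.8718 / 0.52 = 3.600 km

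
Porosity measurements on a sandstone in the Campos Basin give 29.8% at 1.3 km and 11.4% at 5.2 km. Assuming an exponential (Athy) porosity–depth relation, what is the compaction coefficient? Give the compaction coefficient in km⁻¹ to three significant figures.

Athy: phi(Z) = phi₀ e^(−cZ) ⇒ phi₁/phi₂ = e^{c(Z₂−Z₁)} ⇒ c = ln(phi₁/phi₂)/(Z₂−Z₁)
c = ln(0.298/0.114) / (5.2 − 1.3) = ln(2.614) / 3.9 = 0.9609 / 3.9 = 0.2464 km⁻¹

0.246 km⁻¹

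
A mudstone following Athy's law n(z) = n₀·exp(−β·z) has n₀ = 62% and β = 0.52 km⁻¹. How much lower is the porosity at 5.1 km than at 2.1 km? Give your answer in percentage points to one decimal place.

n(2.1) = 0.62·e^(−0.52×2.1) = 0.2080
n(5.1) = 0.62·e^(−0.52×5.1) = 0.0437
Δn = 0.2080 − 0.0437 = 0.1643

16.4 percentage points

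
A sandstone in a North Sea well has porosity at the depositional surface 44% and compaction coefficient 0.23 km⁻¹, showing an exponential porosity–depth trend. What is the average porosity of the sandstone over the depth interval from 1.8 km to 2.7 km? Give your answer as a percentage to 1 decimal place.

26.3%

⟨φ⟩ = (1/(z₂−z₁)) ∫ φ₀ e^(−cz) dz = φ₀·(e^(−c·z₁) − e^(−c·z₂)) / (c·(z₂−z₁))
e^(−0.23×1.8) = 0.6610; e^(−0.23×2.7) = 0.5374
⟨φ⟩ = 0.44 × (0.6610 − 0.5374) / (0.23 × 0.9) = 0.44 × 0.5971 = 0.2627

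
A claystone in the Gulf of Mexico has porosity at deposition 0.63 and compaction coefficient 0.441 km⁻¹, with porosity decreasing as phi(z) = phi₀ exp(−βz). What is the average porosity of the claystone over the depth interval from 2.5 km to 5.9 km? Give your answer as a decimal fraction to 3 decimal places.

⟨phi⟩ = (1/(z₂−z₁)) ∫ phi₀ e^(−βz) dz = phi₀·(e^(−β·z₁) − e^(−β·z₂)) / (β·(z₂−z₁))
e^(−0.441×2.5) = 0.3320; e^(−0.441×5.9) = 0.0741
⟨phi⟩ = 0.63 × (0.3320 − 0.0741) / (0.441 × 3.4) = 0.63 × 0.1720 = 0.1084

0.108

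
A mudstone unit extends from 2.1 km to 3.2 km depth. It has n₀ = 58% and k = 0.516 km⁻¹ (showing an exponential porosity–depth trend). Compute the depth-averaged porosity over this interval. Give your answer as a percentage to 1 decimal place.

⟨n⟩ = (1/(Z₂−Z₁)) ∫ n₀ e^(−kZ) dZ = n₀·(e^(−k·Z₁) − e^(−k·Z₂)) / (k·(Z₂−Z₁))
e^(−0.516×2.1) = 0.3384; e^(−0.516×3.2) = 0.1918
⟨n⟩ = 0.58 × (0.3384 − 0.1918) / (0.516 × 1.1) = 0.58 × 0.2582 = 0.1498

15.0%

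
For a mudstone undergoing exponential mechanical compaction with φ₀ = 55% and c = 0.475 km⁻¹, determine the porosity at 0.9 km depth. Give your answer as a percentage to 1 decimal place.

φ = φ₀·exp(−c·Z) = 0.55 × exp(−0.475 × 0.9) = 0.55 × exp(−0.4275)
  = 0.55 × 0.6521 = 0.3587

35.9%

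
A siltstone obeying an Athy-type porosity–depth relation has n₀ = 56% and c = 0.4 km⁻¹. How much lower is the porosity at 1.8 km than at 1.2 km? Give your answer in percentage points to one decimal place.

7.4 percentage points

n(1.2) = 0.56·e^(−0.4×1.2) = 0.3465
n(1.8) = 0.56·e^(−0.4×1.8) = 0.2726
Δn = 0.3465 − 0.2726 = 0.0739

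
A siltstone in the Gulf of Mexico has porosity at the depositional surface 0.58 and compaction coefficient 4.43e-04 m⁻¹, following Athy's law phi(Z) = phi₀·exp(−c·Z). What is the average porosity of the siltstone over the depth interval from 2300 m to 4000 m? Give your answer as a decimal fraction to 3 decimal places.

Working in km (1 km = 1000 m; c in km⁻¹ = c in m⁻¹ × 1000):
⟨phi⟩ = (1/(Z₂−Z₁)) ∫ phi₀ e^(−cZ) dZ = phi₀·(e^(−c·Z₁) − e^(−c·Z₂)) / (c·(Z₂−Z₁))
e^(−0.443×2.3) = 0.3610; e^(−0.443×4) = 0.1700
⟨phi⟩ = 0.58 × (0.3610 − 0.1700) / (0.443 × 1.7) = 0.58 × 0.2536 = 0.1471

0.147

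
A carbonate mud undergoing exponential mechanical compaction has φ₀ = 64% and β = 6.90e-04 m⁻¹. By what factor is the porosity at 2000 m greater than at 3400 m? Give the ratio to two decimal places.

2.63

Working in km (1 km = 1000 m; β in km⁻¹ = β in m⁻¹ × 1000):
φ(Z₁)/φ(Z₂) = e^(−β·Z₁)/e^(−β·Z₂) = e^{β(Z₂−Z₁)}
= exp(0.69 × 1.4) = exp(0.966) = 2.6274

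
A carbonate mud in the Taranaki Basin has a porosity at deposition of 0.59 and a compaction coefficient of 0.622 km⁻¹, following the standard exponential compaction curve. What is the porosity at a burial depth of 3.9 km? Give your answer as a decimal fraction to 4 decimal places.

0.0522

phi = phi₀·exp(−β·d) = 0.59 × exp(−0.622 × 3.9) = 0.59 × exp(−2.426)
  = 0.59 × 0.0884 = 0.0522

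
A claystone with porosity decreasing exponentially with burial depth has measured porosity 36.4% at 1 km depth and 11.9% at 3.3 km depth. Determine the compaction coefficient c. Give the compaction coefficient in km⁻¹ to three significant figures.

Athy: φ(d) = φ₀ e^(−cd) ⇒ φ₁/φ₂ = e^{c(d₂−d₁)} ⇒ c = ln(φ₁/φ₂)/(d₂−d₁)
c = ln(0.364/0.119) / (3.3 − 1) = ln(3.059) / 2.3 = 1.1180 / 2.3 = 0.4861 km⁻¹

0.486 km⁻¹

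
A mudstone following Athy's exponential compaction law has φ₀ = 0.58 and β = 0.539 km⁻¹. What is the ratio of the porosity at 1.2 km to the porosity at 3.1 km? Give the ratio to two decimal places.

2.78

φ(z₁)/φ(z₂) = e^(−β·z₁)/e^(−β·z₂) = e^{β(z₂−z₁)}
= exp(0.539 × 1.9) = exp(1.024) = 2.7846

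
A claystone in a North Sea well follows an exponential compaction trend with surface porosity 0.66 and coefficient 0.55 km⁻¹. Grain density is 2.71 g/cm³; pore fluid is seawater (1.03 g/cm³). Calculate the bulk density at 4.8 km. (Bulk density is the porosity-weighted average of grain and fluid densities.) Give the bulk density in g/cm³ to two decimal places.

2.63 g/cm³

Porosity at depth: φ = 0.66·exp(−0.55×4.8) = 0.66×0.0714 = 0.0471
Bulk density: ρ_b = (1−φ)ρ_g + φ·ρ_f = 0.9529×2.71 + 0.0471×1.03
       = 2.582 + 0.049 = 2.631 g/cm³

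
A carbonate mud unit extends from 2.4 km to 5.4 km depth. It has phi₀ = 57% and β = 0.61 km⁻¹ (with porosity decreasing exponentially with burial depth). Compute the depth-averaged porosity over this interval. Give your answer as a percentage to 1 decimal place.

⟨phi⟩ = (1/(d₂−d₁)) ∫ phi₀ e^(−βd) dd = phi₀·(e^(−β·d₁) − e^(−β·d₂)) / (β·(d₂−d₁))
e^(−0.61×2.4) = 0.2313; e^(−0.61×5.4) = 0.0371
⟨phi⟩ = 0.57 × (0.2313 − 0.0371) / (0.61 × 3) = 0.57 × 0.1061 = 0.0605

6.0%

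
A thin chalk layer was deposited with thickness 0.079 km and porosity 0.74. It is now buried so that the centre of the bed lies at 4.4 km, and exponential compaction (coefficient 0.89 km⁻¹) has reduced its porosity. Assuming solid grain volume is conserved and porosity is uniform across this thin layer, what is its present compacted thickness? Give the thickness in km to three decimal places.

Porosity at 4.4 km: phi = 0.74·exp(−0.89×4.4) = 0.0147
Solid-volume conservation: h(1−phi) = h₀(1−phi₀) ⇒ h = h₀·(1−phi₀)/(1−phi)
h = 0.079 × (1 − 0.74)/(1 − 0.0147) = 0.079 × 0.2639 = 0.0208 km

0.021 km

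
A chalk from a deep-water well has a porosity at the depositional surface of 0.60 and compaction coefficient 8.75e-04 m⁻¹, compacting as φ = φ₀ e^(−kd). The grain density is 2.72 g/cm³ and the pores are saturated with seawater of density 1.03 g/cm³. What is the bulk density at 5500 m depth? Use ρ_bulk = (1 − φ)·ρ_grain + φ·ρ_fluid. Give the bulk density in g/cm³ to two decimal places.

2.71 g/cm³

Working in km (1 km = 1000 m; k in km⁻¹ = k in m⁻¹ × 1000):
Porosity at depth: φ = 0.6·exp(−0.875×5.5) = 0.6×0.0081 = 0.0049
Bulk density: ρ_b = (1−φ)ρ_g + φ·ρ_f = 0.9951×2.72 + 0.0049×1.03
       = 2.707 + 0.005 = 2.712 g/cm³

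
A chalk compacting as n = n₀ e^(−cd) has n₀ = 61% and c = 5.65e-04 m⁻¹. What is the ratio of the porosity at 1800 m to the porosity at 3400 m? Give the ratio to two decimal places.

Working in km (1 km = 1000 m; c in km⁻¹ = c in m⁻¹ × 1000):
n(d₁)/n(d₂) = e^(−c·d₁)/e^(−c·d₂) = e^{c(d₂−d₁)}
= exp(0.565 × 1.6) = exp(0.904) = 2.4695

2.47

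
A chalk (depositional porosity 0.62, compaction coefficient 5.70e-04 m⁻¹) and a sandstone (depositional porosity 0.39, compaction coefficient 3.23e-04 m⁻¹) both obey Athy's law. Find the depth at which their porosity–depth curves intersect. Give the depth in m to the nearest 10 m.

1880 m

Working in km (1 km = 1000 m; k in km⁻¹ = k in m⁻¹ × 1000):
Set phi₀ₐ e^(−kₐz) = phi₀ᵦ e^(−kᵦz) ⇒ ln(phi₀ₐ/phi₀ᵦ) = (kₐ − kᵦ)·z
z = ln(0.62/0.39) / (0.57 − 0.323) = 0.4636 / 0.247 = 1.877 km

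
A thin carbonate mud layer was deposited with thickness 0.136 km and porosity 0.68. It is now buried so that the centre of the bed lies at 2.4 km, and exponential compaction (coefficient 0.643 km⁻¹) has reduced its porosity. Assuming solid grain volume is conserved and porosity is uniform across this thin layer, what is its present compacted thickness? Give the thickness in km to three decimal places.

Porosity at 2.4 km: φ = 0.68·exp(−0.643×2.4) = 0.1453
Solid-volume conservation: h(1−φ) = h₀(1−φ₀) ⇒ h = h₀·(1−φ₀)/(1−φ)
h = 0.136 × (1 − 0.68)/(1 − 0.1453) = 0.136 × 0.3744 = 0.0509 km

0.051 km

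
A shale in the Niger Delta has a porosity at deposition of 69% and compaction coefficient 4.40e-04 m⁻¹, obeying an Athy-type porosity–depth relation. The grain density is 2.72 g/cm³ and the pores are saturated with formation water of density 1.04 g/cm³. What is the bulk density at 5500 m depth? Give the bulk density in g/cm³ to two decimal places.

Working in km (1 km = 1000 m; β in km⁻¹ = β in m⁻¹ × 1000):
Porosity at depth: φ = 0.69·exp(−0.44×5.5) = 0.69×0.0889 = 0.0614
Bulk density: ρ_b = (1−φ)ρ_g + φ·ρ_f = 0.9386×2.72 + 0.0614×1.04
       = 2.553 + 0.064 = 2.617 g/cm³

2.62 g/cm³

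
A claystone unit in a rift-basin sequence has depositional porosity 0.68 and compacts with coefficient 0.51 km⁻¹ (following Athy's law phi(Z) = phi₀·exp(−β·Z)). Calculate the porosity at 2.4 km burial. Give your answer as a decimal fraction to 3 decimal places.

phi = phi₀·exp(−β·Z) = 0.68 × exp(−0.51 × 2.4) = 0.68 × exp(−1.224)
  = 0.68 × 0.2941 = 0.2000

0.200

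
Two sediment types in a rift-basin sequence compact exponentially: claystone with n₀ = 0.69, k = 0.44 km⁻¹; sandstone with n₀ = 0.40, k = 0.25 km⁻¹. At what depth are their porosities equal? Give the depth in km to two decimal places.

2.87 km

Set n₀ₐ e^(−kₐZ) = n₀ᵦ e^(−kᵦZ) ⇒ ln(n₀ₐ/n₀ᵦ) = (kₐ − kᵦ)·Z
Z = ln(0.69/0.4) / (0.44 − 0.25) = 0.5452 / 0.19 = 2.870 km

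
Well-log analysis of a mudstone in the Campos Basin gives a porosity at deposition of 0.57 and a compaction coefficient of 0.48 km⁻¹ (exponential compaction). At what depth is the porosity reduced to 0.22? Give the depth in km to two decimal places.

Invert Athy's law: z = ln(phi₀/phi) / β
z = ln(0.57/0.22) / 0.48 = ln(2.591) / 0.48 = 0.9520 / 0.48 = 1.983 km

1.98 km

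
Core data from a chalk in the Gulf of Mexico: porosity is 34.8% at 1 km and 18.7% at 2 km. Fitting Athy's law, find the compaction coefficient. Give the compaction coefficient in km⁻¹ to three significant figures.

Athy: n(d) = n₀ e^(−kd) ⇒ n₁/n₂ = e^{k(d₂−d₁)} ⇒ k = ln(n₁/n₂)/(d₂−d₁)
k = ln(0.348/0.187) / (2 − 1) = ln(1.861) / 1 = 0.6211 / 1 = 0.6211 km⁻¹

0.621 km⁻¹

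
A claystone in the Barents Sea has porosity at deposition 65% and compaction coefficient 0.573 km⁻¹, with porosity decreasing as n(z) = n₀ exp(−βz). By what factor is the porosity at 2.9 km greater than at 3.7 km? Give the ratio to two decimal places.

n(z₁)/n(z₂) = e^(−β·z₁)/e^(−β·z₂) = e^{β(z₂−z₁)}
= exp(0.573 × 0.8) = exp(0.4584) = 1.5815

1.58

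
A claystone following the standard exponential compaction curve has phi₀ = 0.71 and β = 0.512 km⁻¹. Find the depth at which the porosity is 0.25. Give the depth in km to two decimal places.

Invert Athy's law: z = ln(phi₀/phi) / β
z = ln(0.71/0.25) / 0.512 = ln(2.84) / 0.512 = 1.0438 / 0.512 = 2.039 km

2.04 km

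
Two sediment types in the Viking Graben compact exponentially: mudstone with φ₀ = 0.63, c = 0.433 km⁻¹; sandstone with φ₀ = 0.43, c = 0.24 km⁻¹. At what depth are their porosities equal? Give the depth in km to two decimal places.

1.98 km

Set φ₀ₐ e^(−cₐd) = φ₀ᵦ e^(−cᵦd) ⇒ ln(φ₀ₐ/φ₀ᵦ) = (cₐ − cᵦ)·d
d = ln(0.63/0.43) / (0.433 − 0.24) = 0.3819 / 0.193 = 1.979 km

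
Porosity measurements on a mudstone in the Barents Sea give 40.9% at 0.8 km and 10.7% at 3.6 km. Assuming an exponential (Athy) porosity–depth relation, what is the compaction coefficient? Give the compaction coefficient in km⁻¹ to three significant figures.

0.479 km⁻¹

Athy: phi(z) = phi₀ e^(−βz) ⇒ phi₁/phi₂ = e^{β(z₂−z₁)} ⇒ β = ln(phi₁/phi₂)/(z₂−z₁)
β = ln(0.409/0.107) / (3.6 − 0.8) = ln(3.822) / 2.8 = 1.3409 / 2.8 = 0.4789 km⁻¹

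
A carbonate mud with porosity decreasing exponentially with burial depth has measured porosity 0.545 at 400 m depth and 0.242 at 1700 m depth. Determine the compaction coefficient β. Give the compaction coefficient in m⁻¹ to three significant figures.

0.000624 m⁻¹

Working in km (1 km = 1000 m; β in km⁻¹ = β in m⁻¹ × 1000):
Athy: φ(z) = φ₀ e^(−βz) ⇒ φ₁/φ₂ = e^{β(z₂−z₁)} ⇒ β = ln(φ₁/φ₂)/(z₂−z₁)
β = ln(0.545/0.242) / (1.7 − 0.4) = ln(2.252) / 1.3 = 0.8118 / 1.3 = 0.6245 km⁻¹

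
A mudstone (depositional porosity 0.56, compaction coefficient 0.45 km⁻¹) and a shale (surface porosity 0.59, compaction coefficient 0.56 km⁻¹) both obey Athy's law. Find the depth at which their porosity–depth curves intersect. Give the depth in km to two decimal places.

0.47 km

Set phi₀ₐ e^(−cₐd) = phi₀ᵦ e^(−cᵦd) ⇒ ln(phi₀ₐ/phi₀ᵦ) = (cₐ − cᵦ)·d
d = ln(0.56/0.59) / (0.45 − 0.56) = -0.0522 / -0.11 = 0.474 km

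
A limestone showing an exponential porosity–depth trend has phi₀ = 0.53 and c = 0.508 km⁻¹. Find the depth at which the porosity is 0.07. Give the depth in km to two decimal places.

Invert Athy's law: Z = ln(phi₀/phi) / c
Z = ln(0.53/0.07) / 0.508 = ln(7.571) / 0.508 = 2.0244 / 0.508 = 3.985 km

3.99 km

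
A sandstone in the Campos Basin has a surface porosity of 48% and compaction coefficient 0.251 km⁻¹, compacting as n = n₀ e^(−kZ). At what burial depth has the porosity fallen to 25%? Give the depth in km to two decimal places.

2.60 km

Invert Athy's law: Z = ln(n₀/n) / k
Z = ln(0.48/0.25) / 0.251 = ln(1.92) / 0.251 = 0.6523 / 0.251 = 2.599 km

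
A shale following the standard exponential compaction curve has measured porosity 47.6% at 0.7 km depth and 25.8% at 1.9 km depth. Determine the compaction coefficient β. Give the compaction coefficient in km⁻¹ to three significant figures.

Athy: φ(d) = φ₀ e^(−βd) ⇒ φ₁/φ₂ = e^{β(d₂−d₁)} ⇒ β = ln(φ₁/φ₂)/(d₂−d₁)
β = ln(0.476/0.258) / (1.9 − 0.7) = ln(1.845) / 1.2 = 0.6125 / 1.2 = 0.5104 km⁻¹

0.510 km⁻¹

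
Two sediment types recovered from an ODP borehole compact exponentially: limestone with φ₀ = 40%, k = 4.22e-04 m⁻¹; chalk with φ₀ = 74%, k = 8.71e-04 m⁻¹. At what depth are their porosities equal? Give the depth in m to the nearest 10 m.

Working in km (1 km = 1000 m; k in km⁻¹ = k in m⁻¹ × 1000):
Set φ₀ₐ e^(−kₐz) = φ₀ᵦ e^(−kᵦz) ⇒ ln(φ₀ₐ/φ₀ᵦ) = (kₐ − kᵦ)·z
z = ln(0.4/0.74) / (0.422 − 0.871) = -0.6152 / -0.449 = 1.370 km

1370 m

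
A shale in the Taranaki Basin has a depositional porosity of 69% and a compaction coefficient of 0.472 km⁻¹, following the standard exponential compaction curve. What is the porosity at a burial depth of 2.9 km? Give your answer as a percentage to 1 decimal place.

phi = phi₀·exp(−c·z) = 0.69 × exp(−0.472 × 2.9) = 0.69 × exp(−1.369)
  = 0.69 × 0.2544 = 0.1755

17.6%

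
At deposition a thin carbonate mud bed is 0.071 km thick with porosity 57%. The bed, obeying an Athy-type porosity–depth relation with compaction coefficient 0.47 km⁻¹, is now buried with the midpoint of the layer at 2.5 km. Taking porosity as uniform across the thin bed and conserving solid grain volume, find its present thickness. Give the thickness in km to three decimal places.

Porosity at 2.5 km: phi = 0.57·exp(−0.47×2.5) = 0.1760
Solid-volume conservation: h(1−phi) = h₀(1−phi₀) ⇒ h = h₀·(1−phi₀)/(1−phi)
h = 0.071 × (1 − 0.57)/(1 − 0.1760) = 0.071 × 0.5219 = 0.0371 km

0.037 km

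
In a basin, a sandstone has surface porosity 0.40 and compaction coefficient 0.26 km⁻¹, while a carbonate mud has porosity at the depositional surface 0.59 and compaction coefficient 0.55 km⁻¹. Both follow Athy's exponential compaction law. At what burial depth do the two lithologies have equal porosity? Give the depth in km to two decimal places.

1.34 km

Set phi₀ₐ e^(−βₐZ) = phi₀ᵦ e^(−βᵦZ) ⇒ ln(phi₀ₐ/phi₀ᵦ) = (βₐ − βᵦ)·Z
Z = ln(0.4/0.59) / (0.26 − 0.55) = -0.3887 / -0.29 = 1.340 km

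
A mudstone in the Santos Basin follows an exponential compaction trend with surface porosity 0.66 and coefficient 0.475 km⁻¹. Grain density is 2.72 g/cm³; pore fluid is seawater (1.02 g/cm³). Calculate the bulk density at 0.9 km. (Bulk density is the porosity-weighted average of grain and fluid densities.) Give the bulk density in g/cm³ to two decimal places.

1.99 g/cm³

Porosity at depth: φ = 0.66·exp(−0.475×0.9) = 0.66×0.6521 = 0.4304
Bulk density: ρ_b = (1−φ)ρ_g + φ·ρ_f = 0.5696×2.72 + 0.4304×1.02
       = 1.549 + 0.439 = 1.988 g/cm³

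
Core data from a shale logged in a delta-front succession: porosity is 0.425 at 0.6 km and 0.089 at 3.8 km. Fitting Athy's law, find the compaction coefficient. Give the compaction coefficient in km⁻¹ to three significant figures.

0.489 km⁻¹

Athy: n(z) = n₀ e^(−cz) ⇒ n₁/n₂ = e^{c(z₂−z₁)} ⇒ c = ln(n₁/n₂)/(z₂−z₁)
c = ln(0.425/0.089) / (3.8 − 0.6) = ln(4.775) / 3.2 = 1.5635 / 3.2 = 0.4886 km⁻¹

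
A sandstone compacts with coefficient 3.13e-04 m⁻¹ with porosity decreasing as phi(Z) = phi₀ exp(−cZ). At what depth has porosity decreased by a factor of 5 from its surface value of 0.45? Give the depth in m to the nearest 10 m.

5140 m

Working in km (1 km = 1000 m; c in km⁻¹ = c in m⁻¹ × 1000):
phi/phi₀ = 1/5 ⇒ exp(−c·Z) = 1/5 ⇒ Z = ln(5) / c
Z = 1.6094 / 0.313 = 5.142 km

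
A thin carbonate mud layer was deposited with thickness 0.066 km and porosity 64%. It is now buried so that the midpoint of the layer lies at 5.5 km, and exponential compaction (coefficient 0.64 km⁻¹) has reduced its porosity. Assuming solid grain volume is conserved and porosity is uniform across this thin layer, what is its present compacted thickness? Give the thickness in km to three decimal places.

Porosity at 5.5 km: φ = 0.64·exp(−0.64×5.5) = 0.0189
Solid-volume conservation: h(1−φ) = h₀(1−φ₀) ⇒ h = h₀·(1−φ₀)/(1−φ)
h = 0.066 × (1 − 0.64)/(1 − 0.0189) = 0.066 × 0.3670 = 0.0242 km

0.024 km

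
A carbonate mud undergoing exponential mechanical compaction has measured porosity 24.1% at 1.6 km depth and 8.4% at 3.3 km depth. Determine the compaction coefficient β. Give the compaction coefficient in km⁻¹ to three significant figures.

Athy: phi(z) = phi₀ e^(−βz) ⇒ phi₁/phi₂ = e^{β(z₂−z₁)} ⇒ β = ln(phi₁/phi₂)/(z₂−z₁)
β = ln(0.241/0.084) / (3.3 − 1.6) = ln(2.869) / 1.7 = 1.0540 / 1.7 = 0.62 km⁻¹

0.620 km⁻¹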